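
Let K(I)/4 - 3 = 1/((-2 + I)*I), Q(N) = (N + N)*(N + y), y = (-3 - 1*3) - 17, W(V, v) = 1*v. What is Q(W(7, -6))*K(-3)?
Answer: 21344/5 ≈ 4268.8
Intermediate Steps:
W(V, v) = v
y = -23 (y = (-3 - 3) - 17 = -6 - 17 = -23)
Q(N) = 2*N*(-23 + N) (Q(N) = (N + N)*(N - 23) = (2*N)*(-23 + N) = 2*N*(-23 + N))
K(I) = 12 + 4/(I*(-2 + I)) (K(I) = 12 + 4*(1/((-2 + I)*I)) = 12 + 4*(1/(I*(-2 + I))) = 12 + 4/(I*(-2 + I)))
Q(W(7, -6))*K(-3) = (2*(-6)*(-23 - 6))*(4*(1 - 6*(-3) + 3*(-3)²)/(-3*(-2 - 3))) = (2*(-6)*(-29))*(4*(-⅓)*(1 + 18 + 3*9)/(-5)) = 348*(4*(-⅓)*(-⅕)*(1 + 18 + 27)) = 348*(4*(-⅓)*(-⅕)*46) = 348*(184/15) = 21344/5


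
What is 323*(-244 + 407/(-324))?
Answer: -25666549/324 ≈ -79218.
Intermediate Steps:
323*(-244 + 407/(-324)) = 323*(-244 + 407*(-1/324)) = 323*(-244 - 407/324) = 323*(-79463/324) = -25666549/324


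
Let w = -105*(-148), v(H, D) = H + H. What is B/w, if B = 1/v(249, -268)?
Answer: 1/7738920 ≈ 1.2922e-7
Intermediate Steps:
v(H, D) = 2*H
w = 15540
B = 1/498 (B = 1/(2*249) = 1/498 ≈ 0.0020080)
B/w = (1/498)/15540 = (1/498)*(1/15540) = 1/7738920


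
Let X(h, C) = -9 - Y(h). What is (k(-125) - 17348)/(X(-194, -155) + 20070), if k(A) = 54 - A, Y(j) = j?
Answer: -17169/20255 ≈ -0.84764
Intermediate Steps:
X(h, C) = -9 - h
(k(-125) - 17348)/(X(-194, -155) + 20070) = ((54 - 1*(-125)) - 17348)/((-9 - 1*(-194)) + 20070) = ((54 + 125) - 17348)/((-9 + 194) + 20070) = (179 - 17348)/(185 + 20070) = -17169/20255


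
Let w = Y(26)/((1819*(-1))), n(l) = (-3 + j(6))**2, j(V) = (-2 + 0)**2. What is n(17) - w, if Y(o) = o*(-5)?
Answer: 1689/1819 ≈ 0.92853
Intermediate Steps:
Y(o) = -5*o
j(V) = 4 (j(V) = (-2)**2 = 4)
n(l) = 1 (n(l) = (-3 + 4)**2 = 1**2 = 1)
w = 130/1819 (w = (-5*26)/((1819*(-1))) = -130/(-1819) = -130*(-1/1819) = 130/1819 ≈ 0.071468)
n(17) - w = 1 - 1*130/1819 = 1 - 130/1819 = 1689/1819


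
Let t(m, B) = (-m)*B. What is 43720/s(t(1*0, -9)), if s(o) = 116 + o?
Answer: 10930/29 ≈ 376.90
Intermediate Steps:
t(m, B) = -B*m
43720/s(t(1*0, -9)) = 43720/(116 - 1*(-9)*1*0) = 43720/(116 - 1*(-9)*0) = 43720/(116 + 0) = 43720/116 = 43720*(1/116) = 10930/29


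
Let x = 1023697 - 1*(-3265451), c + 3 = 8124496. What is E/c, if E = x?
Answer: 4289148/8124493 ≈ 0.52793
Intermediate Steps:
c = 8124493 (c = -3 + 8124496 = 8124493)
x = 4289148 (x = 1023697 + 3265451 = 4289148)
E = 4289148
E/c = 4289148/8124493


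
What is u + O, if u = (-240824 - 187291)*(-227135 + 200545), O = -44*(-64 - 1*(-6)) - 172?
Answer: 11383580230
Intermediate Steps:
O = 2380 (O = -44*(-64 + 6) - 172 = -44*(-58) - 172 = 2552 - 172 = 2380)
u = 11383577850 (u = -428115*(-26590) = 11383577850)
u + O = 11383577850 + 2380 = 11383580230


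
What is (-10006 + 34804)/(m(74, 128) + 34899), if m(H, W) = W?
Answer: 24798/35027 ≈ 0.70797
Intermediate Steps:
(-10006 + 34804)/(m(74, 128) + 34899) = (-10006 + 34804)/(128 + 34899) = 24798/35027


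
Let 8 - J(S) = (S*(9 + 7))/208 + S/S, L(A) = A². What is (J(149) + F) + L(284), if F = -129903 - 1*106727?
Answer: -2027720/13 ≈ -1.5598e+5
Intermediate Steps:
J(S) = 7 - S/13 (J(S) = 8 - ((S*(9 + 7))/208 + S/S) = 8 - ((S*16)*(1/208) + 1) = 8 - ((16*S)*(1/208) + 1) = 8 - (S/13 + 1) = 8 - (1 + S/13) = 8 + (-1 - S/13) = 7 - S/13)
F = -236630 (F = -129903 - 106727 = -236630)
(J(149) + F) + L(284) = ((7 - 1/13*149) - 236630) + 284² = ((7 - 149/13) - 236630) + 80656 = (-58/13 - 236630) + 80656 = -3076248/13 + 80656 = -2027720/13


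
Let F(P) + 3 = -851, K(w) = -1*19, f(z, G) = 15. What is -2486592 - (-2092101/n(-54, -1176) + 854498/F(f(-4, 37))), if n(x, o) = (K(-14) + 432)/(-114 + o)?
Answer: -32463847465/3599 ≈ -9.0202e+6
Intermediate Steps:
K(w) = -19
n(x, o) = 413/(-114 + o) (n(x, o) = (-19 + 432)/(-114 + o) = 413/(-114 + o))
F(P) = -854 (F(P) = -3 - 851 = -854)
-2486592 - (-2092101/n(-54, -1176) + 854498/F(f(-4, 37))) = -2486592 - (-2092101/(413/(-114 - 1176)) + 854498/(-854)) = -2486592 - (-2092101/(413/(-1290)) + 854498*(-1/854)) = -2486592 - (-2092101/(413*(-1/1290)) - 427249/427) = -2486592 - (-2092101/(-413/1290) - 427249/427) = -2486592 - (-2092101*(-1290/413) - 427249/427) = -2486592 - (2698810290/413 - 427249/427) = -2486592 - 1*23514602857/3599 = -2486592 - 23514602857/3599 = -32463847465/3599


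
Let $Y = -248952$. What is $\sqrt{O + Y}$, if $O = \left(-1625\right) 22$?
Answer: $i \sqrt{284702} \approx 533.57 i$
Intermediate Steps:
$O = -35750$
$\sqrt{O + Y} = \sqrt{-35750 - 248952} = \sqrt{-284702} = i \sqrt{284702}$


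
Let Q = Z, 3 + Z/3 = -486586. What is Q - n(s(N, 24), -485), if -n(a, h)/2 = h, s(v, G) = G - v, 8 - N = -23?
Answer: -1460737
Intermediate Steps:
N = 31 (N = 8 - 1*(-23) = 8 + 23 = 31)
Z = -1459767 (Z = -9 + 3*(-486586) = -9 - 1459758 = -1459767)
Q = -1459767
n(a, h) = -2*h
Q - n(s(N, 24), -485) = -1459767 - (-2)*(-485) = -1459767 - 1*970 = -1459767 - 970 = -1460737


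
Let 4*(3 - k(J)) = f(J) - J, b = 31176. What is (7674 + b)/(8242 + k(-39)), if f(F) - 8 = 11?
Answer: 25900/5487 ≈ 4.7202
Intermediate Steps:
f(F) = 19 (f(F) = 8 + 11 = 19)
k(J) = -7/4 + J/4 (k(J) = 3 - (19 - J)/4 = 3 + (-19/4 + J/4) = -7/4 + J/4)
(7674 + b)/(8242 + k(-39)) = (7674 + 31176)/(8242 + (-7/4 + (¼)*(-39))) = 38850/(8242 + (-7/4 - 39/4)) = 38850/(8242 - 23/2) = 38850/(16461/2) = 38850*(2/16461) = 25900/5487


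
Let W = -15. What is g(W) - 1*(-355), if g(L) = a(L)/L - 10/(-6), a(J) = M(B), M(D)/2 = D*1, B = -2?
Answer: 5354/15 ≈ 356.93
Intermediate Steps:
M(D) = 2*D (M(D) = 2*(D*1) = 2*D)
a(J) = -4 (a(J) = 2*(-2) = -4)
g(L) = 5/3 - 4/L (g(L) = -4/L - 10/(-6) = -4/L - 10*(-⅙) = -4/L + 5/3 = 5/3 - 4/L)
g(W) - 1*(-355) = (5/3 - 4/(-15)) - 1*(-355) = (5/3 - 4*(-1/15)) + 355 = (5/3 + 4/15) + 355 = 29/15 + 355 = 5354/15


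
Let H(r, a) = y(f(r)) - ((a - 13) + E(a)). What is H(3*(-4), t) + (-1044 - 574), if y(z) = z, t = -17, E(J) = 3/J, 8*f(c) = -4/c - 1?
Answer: -323933/204 ≈ -1587.9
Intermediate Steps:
f(c) = -⅛ - 1/(2*c) (f(c) = (-4/c - 1)/8 = (-1 - 4/c)/8 = -⅛ - 1/(2*c))
H(r, a) = 13 - a - 3/a + (-4 - r)/(8*r) (H(r, a) = (-4 - r)/(8*r) - ((a - 13) + 3/a) = (-4 - r)/(8*r) - ((-13 + a) + 3/a) = (-4 - r)/(8*r) - (-13 + a + 3/a) = (-4 - r)/(8*r) + (13 - a - 3/a) = 13 - a - 3/a + (-4 - r)/(8*r))
H(3*(-4), t) + (-1044 - 574) = (103/8 - 1*(-17) - 3/(-17) - 1/(2*(3*(-4)))) + (-1044 - 574) = (103/8 + 17 - 3*(-1/17) - ½/(-12)) - 1618 = (103/8 + 17 + 3/17 - ½*(-1/12)) - 1618 = (103/8 + 17 + 3/17 + 1/24) - 1618 = 6139/204 - 1618 = -323933/204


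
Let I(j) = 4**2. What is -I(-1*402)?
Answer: -16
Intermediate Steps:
I(j) = 16
-I(-1*402) = -1*16 = -16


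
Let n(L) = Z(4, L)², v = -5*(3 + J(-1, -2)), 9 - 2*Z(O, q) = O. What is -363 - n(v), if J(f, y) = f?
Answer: -1477/4 ≈ -369.25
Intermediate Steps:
Z(O, q) = 9/2 - O/2
v = -10 (v = -5*(3 - 1) = -5*2 = -10)
n(L) = 25/4 (n(L) = (9/2 - ½*4)² = (9/2 - 2)² = (5/2)² = 25/4)
-363 - n(v) = -363 - 1*25/4 = -363 - 25/4 = -1477/4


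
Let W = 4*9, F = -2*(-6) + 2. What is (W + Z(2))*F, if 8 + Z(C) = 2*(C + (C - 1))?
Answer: 476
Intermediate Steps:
F = 14 (F = 12 + 2 = 14)
W = 36
Z(C) = -10 + 4*C (Z(C) = -8 + 2*(C + (C - 1)) = -8 + 2*(C + (-1 + C)) = -8 + 2*(-1 + 2*C) = -8 + (-2 + 4*C) = -10 + 4*C)
(W + Z(2))*F = (36 + (-10 + 4*2))*14 = (36 + (-10 + 8))*14 = (36 - 2)*14 = 34*14 = 476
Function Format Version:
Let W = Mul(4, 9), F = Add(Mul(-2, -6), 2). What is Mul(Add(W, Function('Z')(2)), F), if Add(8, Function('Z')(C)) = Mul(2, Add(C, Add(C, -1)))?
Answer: 476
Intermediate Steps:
F = 14 (F = Add(12, 2) = 14)
W = 36
Function('Z')(C) = Add(-10, Mul(4, C)) (Function('Z')(C) = Add(-8, Mul(2, Add(C, Add(C, -1)))) = Add(-8, Mul(2, Add(C, Add(-1, C)))) = Add(-8, Mul(2, Add(-1, Mul(2, C)))) = Add(-8, Add(-2, Mul(4, C))) = Add(-10, Mul(4, C)))
Mul(Add(W, Function('Z')(2)), F) = Mul(Add(36, Add(-10, Mul(4, 2))), 14) = Mul(Add(36, Add(-10, 8)), 14) = Mul(Add(36, -2), 14) = Mul(34, 14) = 476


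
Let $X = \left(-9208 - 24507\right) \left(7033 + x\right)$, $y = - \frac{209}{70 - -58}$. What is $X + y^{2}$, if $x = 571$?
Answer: $- \frac{4200347358559}{16384} \approx -2.5637 \cdot 10^{8}$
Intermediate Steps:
$y = - \frac{209}{128}$ ($y = - \frac{209}{70 + 58} = - \frac{209}{128} \approx -1.6328$)
$X = -256368860$ ($X = \left(-9208 - 24507\right) \left(7033 + 571\right) = \left(-33715\right) 7604 = -256368860$)
$X + y^{2} = -256368860 + \left(- \frac{209}{128}\right)^{2} = -256368860 + \frac{43681}{16384} = - \frac{4200347358559}{16384}$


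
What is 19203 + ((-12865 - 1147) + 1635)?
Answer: 6826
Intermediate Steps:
19203 + ((-12865 - 1147) + 1635) = 19203 + (-14012 + 1635) = 19203 - 12377 = 6826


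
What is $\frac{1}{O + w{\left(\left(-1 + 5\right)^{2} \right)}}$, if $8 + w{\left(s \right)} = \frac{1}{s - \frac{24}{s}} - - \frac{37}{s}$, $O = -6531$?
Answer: $- \frac{464}{3032991} \approx -0.00015298$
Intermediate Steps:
$w{\left(s \right)} = -8 + \frac{1}{s - \frac{24}{s}} + \frac{37}{s}$ ($w{\left(s \right)} = -8 + \left(\frac{1}{s - \frac{24}{s}} - - \frac{37}{s}\right) = -8 + \left(\frac{1}{s - \frac{24}{s}} + \frac{37}{s}\right) = -8 + \frac{1}{s - \frac{24}{s}} + \frac{37}{s}$)
$\frac{1}{O + w{\left(\left(-1 + 5\right)^{2} \right)}} = \frac{1}{-6531 + \frac{2 \left(-444 - 4 \left(\left(-1 + 5\right)^{2}\right)^{3} + 19 \left(\left(-1 + 5\right)^{2}\right)^{2} + 96 \left(-1 + 5\right)^{2}\right)}{\left(-1 + 5\right)^{2} \left(-24 + \left(\left(-1 + 5\right)^{2}\right)^{2}\right)}} = \frac{1}{-6531 + \frac{2 \left(-444 - 4 \left(4^{2}\right)^{3} + 19 \left(4^{2}\right)^{2} + 96 \cdot 4^{2}\right)}{4^{2} \left(-24 + \left(4^{2}\right)^{2}\right)}} = \frac{1}{-6531 + \frac{2 \left(-444 - 4 \cdot 16^{3} + 19 \cdot 16^{2} + 96 \cdot 16\right)}{16 \left(-24 + 16^{2}\right)}} = \frac{1}{-6531 + 2 \cdot \frac{1}{16} \frac{1}{-24 + 256} \left(-444 - 16384 + 19 \cdot 256 + 1536\right)} = \frac{1}{-6531 + 2 \cdot \frac{1}{16} \cdot \frac{1}{232} \left(-444 - 16384 + 4864 + 1536\right)} = \frac{1}{-6531 + 2 \cdot \frac{1}{16} \cdot \frac{1}{232} \left(-10428\right)} = \frac{1}{-6531 - \frac{2607}{464}} = \frac{1}{- \frac{3032991}{464}} = - \frac{464}{3032991}$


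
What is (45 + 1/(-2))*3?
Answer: 267/2 ≈ 133.50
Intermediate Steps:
(45 + 1/(-2))*3 = (45 - ½)*3 = (89/2)*3 = 267/2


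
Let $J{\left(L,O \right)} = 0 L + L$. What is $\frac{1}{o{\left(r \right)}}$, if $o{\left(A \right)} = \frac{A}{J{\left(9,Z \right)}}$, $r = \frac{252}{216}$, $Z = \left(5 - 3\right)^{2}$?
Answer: $\frac{54}{7} \approx 7.7143$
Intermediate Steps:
$Z = 4$ ($Z = 2^{2} = 4$)
$J{\left(L,O \right)} = L$ ($J{\left(L,O \right)} = 0 + L = L$)
$r = \frac{7}{6}$ ($r = 252 \cdot \frac{1}{216} = \frac{7}{6} \approx 1.1667$)
$o{\left(A \right)} = \frac{A}{9}$
$\frac{1}{o{\left(r \right)}} = \frac{1}{\frac{1}{9} \cdot \frac{7}{6}} = \frac{1}{\frac{7}{54}} = \frac{54}{7}$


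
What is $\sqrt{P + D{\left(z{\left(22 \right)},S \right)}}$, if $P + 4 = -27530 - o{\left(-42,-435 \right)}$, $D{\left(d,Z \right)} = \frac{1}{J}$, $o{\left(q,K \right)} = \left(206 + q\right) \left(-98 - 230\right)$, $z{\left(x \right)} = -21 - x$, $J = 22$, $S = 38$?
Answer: $\frac{\sqrt{12708894}}{22} \approx 162.04$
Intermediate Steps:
$o{\left(q,K \right)} = -67568 - 328 q$ ($o{\left(q,K \right)} = \left(206 + q\right) \left(-328\right) = -67568 - 328 q$)
$D{\left(d,Z \right)} = \frac{1}{22}$
$P = 26258$ ($P = -4 - \left(-40038 + 13776\right) = -4 - -26262 = -4 + \left(-27530 + 53792\right) = -4 + 26262 = 26258$)
$\sqrt{P + D{\left(z{\left(22 \right)},S \right)}} = \sqrt{26258 + \frac{1}{22}} = \sqrt{\frac{577677}{22}} = \frac{\sqrt{12708894}}{22}$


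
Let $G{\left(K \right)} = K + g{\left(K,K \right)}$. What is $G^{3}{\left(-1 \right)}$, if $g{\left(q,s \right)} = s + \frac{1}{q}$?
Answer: $-27$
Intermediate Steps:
$G{\left(K \right)} = \frac{1}{K} + 2 K$ ($G{\left(K \right)} = K + \left(K + \frac{1}{K}\right) = \frac{1}{K} + 2 K$)
$G^{3}{\left(-1 \right)} = \left(\frac{1}{-1} + 2 \left(-1\right)\right)^{3} = \left(-1 - 2\right)^{3} = \left(-3\right)^{3} = -27$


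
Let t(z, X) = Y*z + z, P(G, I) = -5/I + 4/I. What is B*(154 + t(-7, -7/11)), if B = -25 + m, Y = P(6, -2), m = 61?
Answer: 5166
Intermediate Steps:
P(G, I) = -1/I
Y = ½ (Y = -1/(-2) = -1*(-½) = ½ ≈ 0.50000)
t(z, X) = 3*z/2 (t(z, X) = z/2 + z = 3*z/2)
B = 36 (B = -25 + 61 = 36)
B*(154 + t(-7, -7/11)) = 36*(154 + (3/2)*(-7)) = 36*(154 - 21/2) = 36*(287/2) = 5166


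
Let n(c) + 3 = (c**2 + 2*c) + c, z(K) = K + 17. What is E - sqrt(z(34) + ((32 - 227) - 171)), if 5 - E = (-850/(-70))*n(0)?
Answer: 290/7 - 3*I*sqrt(35) ≈ 41.429 - 17.748*I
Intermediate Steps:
z(K) = 17 + K
n(c) = -3 + c**2 + 3*c (n(c) = -3 + ((c**2 + 2*c) + c) = -3 + (c**2 + 3*c) = -3 + c**2 + 3*c)
E = 290/7 (E = 5 - (-850/(-70))*(-3 + 0**2 + 3*0) = 5 - (-850*(-1/70))*(-3 + 0 + 0) = 5 - 85*(-3)/7 = 5 - 1*(-255/7) = 5 + 255/7 = 290/7 ≈ 41.429)
E - sqrt(z(34) + ((32 - 227) - 171)) = 290/7 - sqrt((17 + 34) + ((32 - 227) - 171)) = 290/7 - sqrt(51 + (-195 - 171)) = 290/7 - sqrt(51 - 366) = 290/7 - sqrt(-315) = 290/7 - 3*I*sqrt(35)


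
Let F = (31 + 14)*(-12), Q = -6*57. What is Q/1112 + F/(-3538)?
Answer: -152379/983564 ≈ -0.15493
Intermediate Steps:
Q = -342
F = -540 (F = 45*(-12) = -540)
Q/1112 + F/(-3538) = -342/1112 - 540/(-3538) = -342*1/1112 - 540*(-1/3538) = -171/556 + 270/1769 = -152379/983564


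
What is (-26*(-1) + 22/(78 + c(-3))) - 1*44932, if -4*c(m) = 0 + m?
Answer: -14145302/315 ≈ -44906.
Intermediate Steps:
c(m) = -m/4 (c(m) = -(0 + m)/4 = -m/4)
(-26*(-1) + 22/(78 + c(-3))) - 1*44932 = (-26*(-1) + 22/(78 - ¼*(-3))) - 1*44932 = (26 + 22/(78 + ¾)) - 44932 = (26 + 22/(315/4)) - 44932 = (26 + 22*(4/315)) - 44932 = (26 + 88/315) - 44932 = 8278/315 - 44932 = -14145302/315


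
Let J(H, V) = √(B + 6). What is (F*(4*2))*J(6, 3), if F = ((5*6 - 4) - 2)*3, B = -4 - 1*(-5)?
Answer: 576*√7 ≈ 1524.0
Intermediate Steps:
B = 1 (B = -4 + 5 = 1)
J(H, V) = √7 (J(H, V) = √(1 + 6) = √7)
F = 72 (F = ((30 - 4) - 2)*3 = (26 - 2)*3 = 24*3 = 72)
(F*(4*2))*J(6, 3) = (72*(4*2))*√7 = (72*8)*√7 = 576*√7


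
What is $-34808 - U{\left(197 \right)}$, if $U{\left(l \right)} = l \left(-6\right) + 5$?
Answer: $-33631$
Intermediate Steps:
$U{\left(l \right)} = 5 - 6 l$ ($U{\left(l \right)} = - 6 l + 5 = 5 - 6 l$)
$-34808 - U{\left(197 \right)} = -34808 - \left(5 - 1182\right) = -34808 - -1177 = -34808 + 1177 = -33631$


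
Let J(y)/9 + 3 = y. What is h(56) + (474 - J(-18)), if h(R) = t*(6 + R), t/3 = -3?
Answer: 105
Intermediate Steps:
t = -9 (t = 3*(-3) = -9)
J(y) = -27 + 9*y
h(R) = -54 - 9*R (h(R) = -9*(6 + R) = -54 - 9*R)
h(56) + (474 - J(-18)) = (-54 - 9*56) + (474 - (-27 + 9*(-18))) = (-54 - 504) + (474 - (-27 - 162)) = -558 + (474 - 1*(-189)) = -558 + (474 + 189) = -558 + 663 = 105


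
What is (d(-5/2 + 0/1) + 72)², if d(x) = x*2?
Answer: 4489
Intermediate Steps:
d(x) = 2*x
(d(-5/2 + 0/1) + 72)² = (2*(-5/2 + 0/1) + 72)² = (2*(-5*½ + 0*1) + 72)² = (2*(-5/2 + 0) + 72)² = (2*(-5/2) + 72)² = (-5 + 72)² = 67² = 4489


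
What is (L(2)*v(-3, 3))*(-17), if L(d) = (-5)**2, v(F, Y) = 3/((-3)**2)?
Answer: -425/3 ≈ -141.67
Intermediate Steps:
v(F, Y) = 1/3 (v(F, Y) = 3/9 = 3*(1/9) = 1/3)
L(d) = 25
(L(2)*v(-3, 3))*(-17) = (25*(1/3))*(-17) = (25/3)*(-17) = -425/3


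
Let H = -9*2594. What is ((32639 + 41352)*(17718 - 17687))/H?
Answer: -2293721/23346 ≈ -98.249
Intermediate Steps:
H = -23346
((32639 + 41352)*(17718 - 17687))/H = ((32639 + 41352)*(17718 - 17687))/(-23346) = (73991*31)*(-1/23346) = 2293721*(-1/23346) = -2293721/23346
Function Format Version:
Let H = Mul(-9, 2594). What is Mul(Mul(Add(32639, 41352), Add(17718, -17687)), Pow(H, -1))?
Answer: Rational(-2293721, 23346) ≈ -98.249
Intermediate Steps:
H = -23346
Mul(Mul(Add(32639, 41352), Add(17718, -17687)), Pow(H, -1)) = Mul(Mul(Add(32639, 41352), Add(17718, -17687)), Pow(-23346, -1)) = Mul(Mul(73991, 31), Rational(-1, 23346)) = Mul(2293721, Rational(-1, 23346)) = Rational(-2293721, 23346)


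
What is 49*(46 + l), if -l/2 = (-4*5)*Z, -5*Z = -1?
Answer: 2646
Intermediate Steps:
Z = ⅕ (Z = -⅕*(-1) = ⅕ ≈ 0.20000)
l = 8 (l = -2*(-4*5)/5 = -(-40)/5 = -2*(-4) = 8)
49*(46 + l) = 49*(46 + 8) = 49*54 = 2646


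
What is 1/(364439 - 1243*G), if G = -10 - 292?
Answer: 1/739825 ≈ 1.3517e-6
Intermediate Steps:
G = -302
1/(364439 - 1243*G) = 1/(364439 - 1243*(-302)) = 1/(364439 + 375386) = 1/739825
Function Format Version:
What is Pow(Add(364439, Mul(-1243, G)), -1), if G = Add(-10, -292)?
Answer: Rational(1, 739825) ≈ 1.3517e-6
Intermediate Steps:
G = -302
Pow(Add(364439, Mul(-1243, G)), -1) = Pow(Add(364439, Mul(-1243, -302)), -1) = Pow(Add(364439, 375386), -1) = Pow(739825, -1) = Rational(1, 739825)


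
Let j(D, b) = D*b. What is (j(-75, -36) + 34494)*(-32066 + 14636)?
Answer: -648291420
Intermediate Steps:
(j(-75, -36) + 34494)*(-32066 + 14636) = (-75*(-36) + 34494)*(-32066 + 14636) = (2700 + 34494)*(-17430) = 37194*(-17430) = -648291420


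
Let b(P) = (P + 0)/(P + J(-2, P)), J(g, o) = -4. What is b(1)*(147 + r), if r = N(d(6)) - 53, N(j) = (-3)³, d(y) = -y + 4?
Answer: -67/3 ≈ -22.333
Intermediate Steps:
d(y) = 4 - y
N(j) = -27
b(P) = P/(-4 + P) (b(P) = (P + 0)/(P - 4) = P/(-4 + P))
r = -80 (r = -27 - 53 = -80)
b(1)*(147 + r) = (1/(-4 + 1))*(147 - 80) = (1/(-3))*67 = (1*(-⅓))*67 = -⅓*67 = -67/3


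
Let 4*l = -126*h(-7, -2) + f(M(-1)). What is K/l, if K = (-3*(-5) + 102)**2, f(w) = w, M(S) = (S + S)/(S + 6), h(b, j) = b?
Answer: 68445/1102 ≈ 62.110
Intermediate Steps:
M(S) = 2*S/(6 + S) (M(S) = (2*S)/(6 + S) = 2*S/(6 + S))
l = 1102/5 (l = (-126*(-7) + 2*(-1)/(6 - 1))/4 = (882 + 2*(-1)/5)/4 = (882 + 2*(-1)*(1/5))/4 = (882 - 2/5)/4 = (1/4)*(4408/5) = 1102/5 ≈ 220.40)
K = 13689 (K = (15 + 102)**2 = 117**2 = 13689)
K/l = 13689/(1102/5) = 13689*(5/1102) = 68445/1102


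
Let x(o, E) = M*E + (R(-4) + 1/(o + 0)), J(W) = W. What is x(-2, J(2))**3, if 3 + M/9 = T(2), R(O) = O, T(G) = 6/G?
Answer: -729/8 ≈ -91.125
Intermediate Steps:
M = 0 (M = -27 + 9*(6/2) = -27 + 9*(6*(1/2)) = -27 + 9*3 = -27 + 27 = 0)
x(o, E) = -4 + 1/o (x(o, E) = 0*E + (-4 + 1/(o + 0)) = 0 + (-4 + 1/o) = -4 + 1/o)
x(-2, J(2))**3 = (-4 + 1/(-2))**3 = (-4 - 1/2)**3 = (-9/2)**3 = -729/8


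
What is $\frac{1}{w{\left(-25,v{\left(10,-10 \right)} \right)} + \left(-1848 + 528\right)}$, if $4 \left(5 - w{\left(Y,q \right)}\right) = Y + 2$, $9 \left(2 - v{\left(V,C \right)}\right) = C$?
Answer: $- \frac{4}{5237} \approx -0.0007638$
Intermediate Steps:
$v{\left(V,C \right)} = 2 - \frac{C}{9}$
$w{\left(Y,q \right)} = \frac{9}{2} - \frac{Y}{4}$ ($w{\left(Y,q \right)} = 5 - \frac{Y + 2}{4} = 5 - \frac{2 + Y}{4} = 5 - \left(\frac{1}{2} + \frac{Y}{4}\right) = \frac{9}{2} - \frac{Y}{4}$)
$\frac{1}{w{\left(-25,v{\left(10,-10 \right)} \right)} + \left(-1848 + 528\right)} = \frac{1}{\left(\frac{9}{2} - - \frac{25}{4}\right) + \left(-1848 + 528\right)} = \frac{1}{\left(\frac{9}{2} + \frac{25}{4}\right) - 1320} = \frac{1}{\frac{43}{4} - 1320} = \frac{1}{- \frac{5237}{4}} = - \frac{4}{5237}$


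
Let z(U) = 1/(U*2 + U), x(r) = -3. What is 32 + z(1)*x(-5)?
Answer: 31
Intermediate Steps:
z(U) = 1/(3*U) (z(U) = 1/(2*U + U) = 1/(3*U))
32 + z(1)*x(-5) = 32 + ((⅓)/1)*(-3) = 32 + ((⅓)*1)*(-3) = 32 + (⅓)*(-3) = 32 - 1 = 31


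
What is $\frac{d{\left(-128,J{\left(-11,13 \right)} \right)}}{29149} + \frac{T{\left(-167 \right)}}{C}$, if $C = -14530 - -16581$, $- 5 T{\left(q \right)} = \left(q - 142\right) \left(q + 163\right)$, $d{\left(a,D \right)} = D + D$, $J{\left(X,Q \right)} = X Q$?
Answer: $- \frac{38961094}{298922995} \approx -0.13034$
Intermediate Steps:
$J{\left(X,Q \right)} = Q X$
$d{\left(a,D \right)} = 2 D$
$T{\left(q \right)} = - \frac{\left(-142 + q\right) \left(163 + q\right)}{5}$ ($T{\left(q \right)} = - \frac{\left(q - 142\right) \left(q + 163\right)}{5} = - \frac{\left(-142 + q\right) \left(163 + q\right)}{5}$)
$C = 2051$ ($C = -14530 + 16581 = 2051$)
$\frac{d{\left(-128,J{\left(-11,13 \right)} \right)}}{29149} + \frac{T{\left(-167 \right)}}{C} = \frac{2 \cdot 13 \left(-11\right)}{29149} + \frac{\frac{23146}{5} - - \frac{3507}{5} - \frac{\left(-167\right)^{2}}{5}}{2051} = 2 \left(-143\right) \frac{1}{29149} + \left(\frac{23146}{5} + \frac{3507}{5} - \frac{27889}{5}\right) \frac{1}{2051} = \left(-286\right) \frac{1}{29149} + \left(\frac{23146}{5} + \frac{3507}{5} - \frac{27889}{5}\right) \frac{1}{2051} = - \frac{286}{29149} - \frac{1236}{10255} = - \frac{38961094}{298922995}$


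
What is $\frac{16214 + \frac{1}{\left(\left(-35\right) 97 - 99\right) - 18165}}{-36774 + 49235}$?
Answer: $\frac{351179025}{269892799} \approx 1.3012$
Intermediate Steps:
$\frac{16214 + \frac{1}{\left(\left(-35\right) 97 - 99\right) - 18165}}{-36774 + 49235} = \frac{16214 + \frac{1}{\left(-3395 - 99\right) - 18165}}{12461} = \left(16214 + \frac{1}{-3494 - 18165}\right) \frac{1}{12461} = \left(16214 + \frac{1}{-21659}\right) \frac{1}{12461} = \left(16214 - \frac{1}{21659}\right) \frac{1}{12461} = \frac{351179025}{21659} \cdot \frac{1}{12461} = \frac{351179025}{269892799}$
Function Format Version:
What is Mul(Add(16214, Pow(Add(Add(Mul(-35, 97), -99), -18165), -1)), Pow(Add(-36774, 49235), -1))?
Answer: Rational(351179025, 269892799) ≈ 1.3012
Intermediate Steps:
Mul(Add(16214, Pow(Add(Add(Mul(-35, 97), -99), -18165), -1)), Pow(Add(-36774, 49235), -1)) = Mul(Add(16214, Pow(Add(Add(-3395, -99), -18165), -1)), Pow(12461, -1)) = Mul(Add(16214, Pow(Add(-3494, -18165), -1)), Rational(1, 12461)) = Mul(Add(16214, Pow(-21659, -1)), Rational(1, 12461)) = Mul(Add(16214, Rational(-1, 21659)), Rational(1, 12461)) = Mul(Rational(351179025, 21659), Rational(1, 12461)) = Rational(351179025, 269892799)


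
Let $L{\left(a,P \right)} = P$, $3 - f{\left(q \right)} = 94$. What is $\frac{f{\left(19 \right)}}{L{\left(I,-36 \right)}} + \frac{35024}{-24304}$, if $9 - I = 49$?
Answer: $\frac{59425}{54684} \approx 1.0867$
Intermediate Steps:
$f{\left(q \right)} = -91$ ($f{\left(q \right)} = 3 - 94 = -91$)
$I = -40$ ($I = 9 - 49 = -40$)
$\frac{f{\left(19 \right)}}{L{\left(I,-36 \right)}} + \frac{35024}{-24304} = - \frac{91}{-36} + \frac{35024}{-24304} = \left(-91\right) \left(- \frac{1}{36}\right) + 35024 \left(- \frac{1}{24304}\right) = \frac{91}{36} - \frac{2189}{1519} = \frac{59425}{54684}$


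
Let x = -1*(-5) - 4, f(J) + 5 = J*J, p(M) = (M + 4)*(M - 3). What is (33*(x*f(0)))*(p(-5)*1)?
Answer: -1320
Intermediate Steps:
p(M) = (-3 + M)*(4 + M) (p(M) = (4 + M)*(-3 + M) = (-3 + M)*(4 + M))
f(J) = -5 + J² (f(J) = -5 + J*J = -5 + J²)
x = 1 (x = 5 - 4 = 1)
(33*(x*f(0)))*(p(-5)*1) = (33*(1*(-5 + 0²)))*((-12 - 5 + (-5)²)*1) = (33*(1*(-5 + 0)))*((-12 - 5 + 25)*1) = (33*(1*(-5)))*(8*1) = (33*(-5))*8 = -165*8 = -1320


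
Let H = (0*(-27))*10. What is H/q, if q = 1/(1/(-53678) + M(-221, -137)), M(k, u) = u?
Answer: 0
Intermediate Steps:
H = 0 (H = 0*10 = 0)
q = -53678/7353887 (q = 1/(1/(-53678) - 137) = 1/(-1/53678 - 137) = 1/(-7353887/53678) = -53678/7353887 ≈ -0.0072993)
H/q = 0/(-53678/7353887) = 0*(-7353887/53678) = 0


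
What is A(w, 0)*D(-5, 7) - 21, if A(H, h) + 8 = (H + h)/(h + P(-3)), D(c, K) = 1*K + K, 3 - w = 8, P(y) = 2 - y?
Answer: -147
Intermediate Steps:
w = -5 (w = 3 - 1*8 = 3 - 8 = -5)
D(c, K) = 2*K (D(c, K) = K + K = 2*K)
A(H, h) = -8 + (H + h)/(5 + h) (A(H, h) = -8 + (H + h)/(h + (2 - 1*(-3))) = -8 + (H + h)/(h + (2 + 3)) = -8 + (H + h)/(h + 5) = -8 + (H + h)/(5 + h))
A(w, 0)*D(-5, 7) - 21 = ((-40 - 5 - 7*0)/(5 + 0))*(2*7) - 21 = ((-40 - 5 + 0)/5)*14 - 21 = ((⅕)*(-45))*14 - 21 = -9*14 - 21 = -126 - 21 = -147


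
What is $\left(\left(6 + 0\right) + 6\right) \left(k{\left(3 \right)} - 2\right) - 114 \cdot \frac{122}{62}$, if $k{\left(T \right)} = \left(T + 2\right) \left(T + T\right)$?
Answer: $\frac{3462}{31} \approx 111.68$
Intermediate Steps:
$k{\left(T \right)} = 2 T \left(2 + T\right)$ ($k{\left(T \right)} = \left(2 + T\right) 2 T = 2 T \left(2 + T\right)$)
$\left(\left(6 + 0\right) + 6\right) \left(k{\left(3 \right)} - 2\right) - 114 \cdot \frac{122}{62} = \left(\left(6 + 0\right) + 6\right) \left(2 \cdot 3 \left(2 + 3\right) - 2\right) - 114 \cdot \frac{122}{62} = \left(6 + 6\right) \left(2 \cdot 3 \cdot 5 - 2\right) - 114 \cdot 122 \cdot \frac{1}{62} = 12 \left(30 - 2\right) - \frac{6954}{31} = 12 \cdot 28 - \frac{6954}{31} = 336 - \frac{6954}{31} = \frac{3462}{31}$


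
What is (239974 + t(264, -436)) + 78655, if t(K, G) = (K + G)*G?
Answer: 393621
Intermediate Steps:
t(K, G) = G*(G + K) (t(K, G) = (G + K)*G = G*(G + K))
(239974 + t(264, -436)) + 78655 = (239974 - 436*(-436 + 264)) + 78655 = (239974 - 436*(-172)) + 78655 = (239974 + 74992) + 78655 = 314966 + 78655 = 393621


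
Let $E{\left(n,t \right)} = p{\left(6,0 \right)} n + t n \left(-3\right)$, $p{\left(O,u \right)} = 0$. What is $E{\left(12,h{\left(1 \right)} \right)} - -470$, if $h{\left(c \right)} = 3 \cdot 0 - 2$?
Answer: $542$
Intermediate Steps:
$h{\left(c \right)} = -2$ ($h{\left(c \right)} = 0 - 2 = -2$)
$E{\left(n,t \right)} = - 3 n t$ ($E{\left(n,t \right)} = 0 n + t n \left(-3\right) = 0 + n t \left(-3\right) = 0 - 3 n t = - 3 n t$)
$E{\left(12,h{\left(1 \right)} \right)} - -470 = \left(-3\right) 12 \left(-2\right) - -470 = 72 + 470 = 542$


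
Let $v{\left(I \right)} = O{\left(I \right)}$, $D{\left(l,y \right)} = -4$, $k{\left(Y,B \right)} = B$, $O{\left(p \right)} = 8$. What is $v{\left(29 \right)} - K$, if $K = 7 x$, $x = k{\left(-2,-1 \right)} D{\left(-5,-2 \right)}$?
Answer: $-20$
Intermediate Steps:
$v{\left(I \right)} = 8$
$x = 4$ ($x = \left(-1\right) \left(-4\right) = 4$)
$K = 28$ ($K = 7 \cdot 4 = 28$)
$v{\left(29 \right)} - K = 8 - 28 = -20$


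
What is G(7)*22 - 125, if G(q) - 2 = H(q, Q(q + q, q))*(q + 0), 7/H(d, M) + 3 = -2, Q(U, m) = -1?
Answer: -1483/5 ≈ -296.60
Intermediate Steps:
H(d, M) = -7/5 (H(d, M) = 7/(-3 - 2) = 7/(-5) = 7*(-1/5) = -7/5)
G(q) = 2 - 7*q/5 (G(q) = 2 - 7*(q + 0)/5 = 2 - 7*q/5)
G(7)*22 - 125 = (2 - 7/5*7)*22 - 125 = (2 - 49/5)*22 - 125 = -39/5*22 - 125 = -858/5 - 125 = -1483/5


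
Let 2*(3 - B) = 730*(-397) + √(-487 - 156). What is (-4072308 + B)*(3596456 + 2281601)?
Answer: -23085481061800 - 5878057*I*√643/2 ≈ -2.3085e+13 - 7.4526e+7*I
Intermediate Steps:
B = 144908 - I*√643/2 (B = 3 - (730*(-397) + √(-487 - 156))/2 = 3 - (-289810 + √(-643))/2 = 3 - (-289810 + I*√643)/2 = 3 + (144905 - I*√643/2) = 144908 - I*√643/2 ≈ 1.4491e+5 - 12.679*I)
(-4072308 + B)*(3596456 + 2281601) = (-4072308 + (144908 - I*√643/2))*(3596456 + 2281601) = (-3927400 - I*√643/2)*5878057 = -23085481061800 - 5878057*I*√643/2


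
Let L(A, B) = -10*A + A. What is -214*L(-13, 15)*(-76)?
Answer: 1902888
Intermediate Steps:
L(A, B) = -9*A
-214*L(-13, 15)*(-76) = -(-1926)*(-13)*(-76) = -214*117*(-76) = -25038*(-76) = 1902888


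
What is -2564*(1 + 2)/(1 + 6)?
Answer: -7692/7 ≈ -1098.9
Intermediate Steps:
-2564*(1 + 2)/(1 + 6) = -7692/7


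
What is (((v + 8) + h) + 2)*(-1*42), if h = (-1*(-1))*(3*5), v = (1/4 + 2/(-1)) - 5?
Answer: -1533/2 ≈ -766.50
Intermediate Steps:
v = -27/4 (v = (1*(¼) + 2*(-1)) - 5 = (¼ - 2) - 5 = -7/4 - 5 = -27/4 ≈ -6.7500)
h = 15 (h = 1*15 = 15)
(((v + 8) + h) + 2)*(-1*42) = (((-27/4 + 8) + 15) + 2)*(-1*42) = ((5/4 + 15) + 2)*(-42) = (65/4 + 2)*(-42) = (73/4)*(-42) = -1533/2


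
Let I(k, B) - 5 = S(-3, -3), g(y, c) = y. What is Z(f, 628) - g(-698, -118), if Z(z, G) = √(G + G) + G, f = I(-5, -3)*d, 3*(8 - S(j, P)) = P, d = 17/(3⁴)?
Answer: 1326 + 2*√314 ≈ 1361.4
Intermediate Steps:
d = 17/81 ≈ 0.20988
S(j, P) = 8 - P/3
I(k, B) = 14 (I(k, B) = 5 + (8 - ⅓*(-3)) = 5 + (8 + 1) = 5 + 9 = 14)
f = 238/81 (f = 14*(17/81) = 238/81 ≈ 2.9383)
Z(z, G) = G + √2*√G (Z(z, G) = √(2*G) + G = √2*√G + G = G + √2*√G)
Z(f, 628) - g(-698, -118) = (628 + √2*√628) - 1*(-698) = (628 + √2*(2*√157)) + 698 = (628 + 2*√314) + 698 = 1326 + 2*√314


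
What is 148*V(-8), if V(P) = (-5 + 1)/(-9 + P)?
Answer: 592/17 ≈ 34.824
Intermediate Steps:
V(P) = -4/(-9 + P)
148*V(-8) = 148*(-4/(-9 - 8)) = 148*(-4/(-17)) = 148*(-4*(-1/17)) = 148*(4/17) = 592/17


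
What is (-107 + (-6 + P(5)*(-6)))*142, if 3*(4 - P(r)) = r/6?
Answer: -57652/3 ≈ -19217.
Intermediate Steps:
P(r) = 4 - r/18 (P(r) = 4 - r/(3*6) = 4 - r/18)
(-107 + (-6 + P(5)*(-6)))*142 = (-107 + (-6 + (4 - 1/18*5)*(-6)))*142 = (-107 + (-6 + (4 - 5/18)*(-6)))*142 = (-107 + (-6 + (67/18)*(-6)))*142 = (-107 + (-6 - 67/3))*142 = (-107 - 85/3)*142 = -406/3*142 = -57652/3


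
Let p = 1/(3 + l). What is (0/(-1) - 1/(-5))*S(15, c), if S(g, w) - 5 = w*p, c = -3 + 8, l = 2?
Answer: 6/5 ≈ 1.2000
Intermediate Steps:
c = 5
p = ⅕ (p = 1/(3 + 2) = 1/5 = ⅕ ≈ 0.20000)
S(g, w) = 5 + w/5 (S(g, w) = 5 + w*(⅕) = 5 + w/5)
(0/(-1) - 1/(-5))*S(15, c) = (0/(-1) - 1/(-5))*(5 + (⅕)*5) = (0*(-1) - 1*(-⅕))*(5 + 1) = (0 + ⅕)*6 = (⅕)*6 = 6/5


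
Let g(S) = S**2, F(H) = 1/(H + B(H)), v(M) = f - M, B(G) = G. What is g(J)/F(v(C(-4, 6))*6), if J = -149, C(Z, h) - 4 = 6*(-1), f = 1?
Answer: 799236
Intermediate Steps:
C(Z, h) = -2 (C(Z, h) = 4 + 6*(-1) = 4 - 6 = -2)
v(M) = 1 - M
F(H) = 1/(2*H) (F(H) = 1/(H + H) = 1/(2*H))
g(J)/F(v(C(-4, 6))*6) = (-149)**2/((1/(2*(((1 - 1*(-2))*6))))) = 22201/((1/(2*(((1 + 2)*6))))) = 22201/((1/(2*((3*6))))) = 22201/(((1/2)/18)) = 22201/(((1/2)*(1/18))) = 22201/(1/36) = 22201*36 = 799236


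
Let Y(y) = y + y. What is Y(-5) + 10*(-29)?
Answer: -300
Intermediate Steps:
Y(y) = 2*y
Y(-5) + 10*(-29) = 2*(-5) + 10*(-29) = -10 - 290 = -300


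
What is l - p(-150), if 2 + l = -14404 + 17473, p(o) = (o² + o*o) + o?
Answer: -41783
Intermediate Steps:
p(o) = o + 2*o² (p(o) = (o² + o²) + o = 2*o² + o = o + 2*o²)
l = 3067 (l = -2 + (-14404 + 17473) = -2 + 3069 = 3067)
l - p(-150) = 3067 - (-150)*(1 + 2*(-150)) = 3067 - (-150)*(1 - 300) = 3067 - (-150)*(-299) = 3067 - 1*44850 = 3067 - 44850 = -41783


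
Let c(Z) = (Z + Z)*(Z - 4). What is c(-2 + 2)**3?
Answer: 0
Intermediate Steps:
c(Z) = 2*Z*(-4 + Z) (c(Z) = (2*Z)*(-4 + Z) = 2*Z*(-4 + Z))
c(-2 + 2)**3 = (2*(-2 + 2)*(-4 + (-2 + 2)))**3 = (2*0*(-4 + 0))**3 = (2*0*(-4))**3 = 0**3 = 0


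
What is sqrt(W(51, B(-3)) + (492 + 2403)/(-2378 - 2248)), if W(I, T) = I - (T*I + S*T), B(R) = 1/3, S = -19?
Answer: sqrt(94415118)/1542 ≈ 6.3014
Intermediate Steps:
B(R) = 1/3 (B(R) = 1*(1/3) = 1/3)
W(I, T) = I + 19*T - I*T (W(I, T) = I - (T*I - 19*T) = I - (I*T - 19*T) = I - (-19*T + I*T) = I + (19*T - I*T) = I + 19*T - I*T)
sqrt(W(51, B(-3)) + (492 + 2403)/(-2378 - 2248)) = sqrt((51 + 19*(1/3) - 1*51*1/3) + (492 + 2403)/(-2378 - 2248)) = sqrt((51 + 19/3 - 17) + 2895/(-4626)) = sqrt(121/3 + 2895*(-1/4626)) = sqrt(121/3 - 965/1542) = sqrt(61229/1542) = sqrt(94415118)/1542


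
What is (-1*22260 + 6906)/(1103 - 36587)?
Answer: 2559/5914 ≈ 0.43270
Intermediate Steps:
(-1*22260 + 6906)/(1103 - 36587) = (-22260 + 6906)/(-35484) = -15354*(-1/35484) = 2559/5914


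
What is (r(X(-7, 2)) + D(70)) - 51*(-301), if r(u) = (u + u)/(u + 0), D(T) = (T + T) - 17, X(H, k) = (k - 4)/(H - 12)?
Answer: 15476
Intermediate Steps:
X(H, k) = (-4 + k)/(-12 + H)
D(T) = -17 + 2*T (D(T) = 2*T - 17 = -17 + 2*T)
r(u) = 2 (r(u) = (2*u)/u = 2)
(r(X(-7, 2)) + D(70)) - 51*(-301) = (2 + (-17 + 2*70)) - 51*(-301) = (2 + (-17 + 140)) + 15351 = (2 + 123) + 15351 = 125 + 15351 = 15476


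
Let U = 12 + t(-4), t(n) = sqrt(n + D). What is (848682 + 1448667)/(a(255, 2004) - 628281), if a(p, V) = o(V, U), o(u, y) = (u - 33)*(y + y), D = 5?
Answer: -255261/64115 ≈ -3.9813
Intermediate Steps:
t(n) = sqrt(5 + n) (t(n) = sqrt(n + 5) = sqrt(5 + n))
U = 13 (U = 12 + sqrt(5 - 4) = 12 + sqrt(1) = 12 + 1 = 13)
o(u, y) = 2*y*(-33 + u) (o(u, y) = (-33 + u)*(2*y) = 2*y*(-33 + u))
a(p, V) = -858 + 26*V (a(p, V) = 2*13*(-33 + V) = -858 + 26*V)
(848682 + 1448667)/(a(255, 2004) - 628281) = (848682 + 1448667)/((-858 + 26*2004) - 628281) = 2297349/((-858 + 52104) - 628281) = 2297349/(51246 - 628281) = 2297349/(-577035) = 2297349*(-1/577035) = -255261/64115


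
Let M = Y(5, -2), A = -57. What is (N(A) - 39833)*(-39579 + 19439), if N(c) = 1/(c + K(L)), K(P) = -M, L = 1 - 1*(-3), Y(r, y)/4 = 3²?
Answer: 74608025800/93 ≈ 8.0224e+8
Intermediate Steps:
Y(r, y) = 36 (Y(r, y) = 4*3² = 4*9 = 36)
M = 36
L = 4 (L = 1 + 3 = 4)
K(P) = -36 (K(P) = -1*36 = -36)
N(c) = 1/(-36 + c) (N(c) = 1/(c - 36) = 1/(-36 + c))
(N(A) - 39833)*(-39579 + 19439) = (1/(-36 - 57) - 39833)*(-39579 + 19439) = (1/(-93) - 39833)*(-20140) = (-1/93 - 39833)*(-20140) = -3704470/93*(-20140) = 74608025800/93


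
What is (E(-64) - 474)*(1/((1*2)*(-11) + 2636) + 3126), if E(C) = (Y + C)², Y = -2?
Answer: 15860619465/1307 ≈ 1.2135e+7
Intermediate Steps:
E(C) = (-2 + C)²
(E(-64) - 474)*(1/((1*2)*(-11) + 2636) + 3126) = ((-2 - 64)² - 474)*(1/((1*2)*(-11) + 2636) + 3126) = ((-66)² - 474)*(1/(2*(-11) + 2636) + 3126) = (4356 - 474)*(1/(-22 + 2636) + 3126) = 3882*(1/2614 + 3126) = 3882*(8171365/2614) = 15860619465/1307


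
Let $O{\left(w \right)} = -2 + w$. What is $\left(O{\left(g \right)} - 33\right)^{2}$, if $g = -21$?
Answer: $3136$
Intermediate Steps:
$\left(O{\left(g \right)} - 33\right)^{2} = \left(\left(-2 - 21\right) - 33\right)^{2} = \left(-23 - 33\right)^{2} = \left(-56\right)^{2} = 3136$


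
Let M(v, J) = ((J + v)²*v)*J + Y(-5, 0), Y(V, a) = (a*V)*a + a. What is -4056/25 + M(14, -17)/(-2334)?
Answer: -1568859/9725 ≈ -161.32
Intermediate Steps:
Y(V, a) = a + V*a² (Y(V, a) = (V*a)*a + a = V*a² + a = a + V*a²)
M(v, J) = J*v*(J + v)² (M(v, J) = ((J + v)²*v)*J + 0*(1 - 5*0) = (v*(J + v)²)*J + 0*(1 + 0) = J*v*(J + v)² + 0*1 = J*v*(J + v)² + 0 = J*v*(J + v)²)
-4056/25 + M(14, -17)/(-2334) = -4056/25 - 17*14*(-17 + 14)²/(-2334) = -4056*1/25 - 17*14*(-3)²*(-1/2334) = -4056/25 - 17*14*9*(-1/2334) = -4056/25 - 2142*(-1/2334) = -4056/25 + 357/389 = -1568859/9725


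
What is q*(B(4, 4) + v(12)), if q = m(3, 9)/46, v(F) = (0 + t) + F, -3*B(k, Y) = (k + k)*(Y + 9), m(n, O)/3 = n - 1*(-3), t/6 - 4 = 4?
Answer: 228/23 ≈ 9.9130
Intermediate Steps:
t = 48 (t = 24 + 6*4 = 24 + 24 = 48)
m(n, O) = 9 + 3*n (m(n, O) = 3*(n - 1*(-3)) = 3*(n + 3) = 3*(3 + n) = 9 + 3*n)
B(k, Y) = -2*k*(9 + Y)/3 (B(k, Y) = -(k + k)*(Y + 9)/3 = -2*k*(9 + Y)/3)
v(F) = 48 + F (v(F) = (0 + 48) + F = 48 + F)
q = 9/23 (q = (9 + 3*3)/46 = (9 + 9)*(1/46) = 18*(1/46) = 9/23 ≈ 0.39130)
q*(B(4, 4) + v(12)) = 9*(-2/3*4*(9 + 4) + (48 + 12))/23 = 9*(-2/3*4*13 + 60)/23 = 9*(-104/3 + 60)/23 = (9/23)*(76/3) = 228/23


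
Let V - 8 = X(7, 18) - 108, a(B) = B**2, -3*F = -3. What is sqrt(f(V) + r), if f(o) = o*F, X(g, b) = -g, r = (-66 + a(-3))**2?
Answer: sqrt(3142) ≈ 56.054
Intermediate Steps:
F = 1 (F = -1/3*(-3) = 1)
r = 3249 (r = (-66 + (-3)**2)**2 = (-66 + 9)**2 = (-57)**2 = 3249)
V = -107 (V = 8 + (-1*7 - 108) = 8 + (-7 - 108) = 8 - 115 = -107)
f(o) = o (f(o) = o*1 = o)
sqrt(f(V) + r) = sqrt(-107 + 3249) = sqrt(3142)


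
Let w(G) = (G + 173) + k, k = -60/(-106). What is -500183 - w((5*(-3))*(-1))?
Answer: -26519693/53 ≈ -5.0037e+5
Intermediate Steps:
k = 30/53 (k = -60*(-1/106) = 30/53 ≈ 0.56604)
w(G) = 9199/53 + G (w(G) = (G + 173) + 30/53 = (173 + G) + 30/53 = 9199/53 + G)
-500183 - w((5*(-3))*(-1)) = -500183 - (9199/53 + (5*(-3))*(-1)) = -500183 - (9199/53 - 15*(-1)) = -500183 - (9199/53 + 15) = -500183 - 1*9994/53 = -500183 - 9994/53 = -26519693/53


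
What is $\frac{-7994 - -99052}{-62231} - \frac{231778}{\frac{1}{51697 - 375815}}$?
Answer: $\frac{4675005662193666}{62231} \approx 7.5123 \cdot 10^{10}$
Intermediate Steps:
$\frac{-7994 - -99052}{-62231} - \frac{231778}{\frac{1}{51697 - 375815}} = \left(-7994 + 99052\right) \left(- \frac{1}{62231}\right) - \frac{231778}{\frac{1}{-324118}} = 91058 \left(- \frac{1}{62231}\right) - \frac{231778}{- \frac{1}{324118}} = - \frac{91058}{62231} - -75123421804 = - \frac{91058}{62231} + 75123421804 = \frac{4675005662193666}{62231}$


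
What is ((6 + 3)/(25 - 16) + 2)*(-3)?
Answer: -9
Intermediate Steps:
((6 + 3)/(25 - 16) + 2)*(-3) = (9/9 + 2)*(-3) = (9*(1/9) + 2)*(-3) = (1 + 2)*(-3) = 3*(-3) = -9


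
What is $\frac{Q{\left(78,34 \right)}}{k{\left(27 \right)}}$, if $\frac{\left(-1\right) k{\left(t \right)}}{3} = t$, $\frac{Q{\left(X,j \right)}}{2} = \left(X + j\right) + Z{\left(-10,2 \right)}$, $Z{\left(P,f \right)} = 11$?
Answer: $- \frac{82}{27} \approx -3.037$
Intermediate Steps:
$Q{\left(X,j \right)} = 22 + 2 X + 2 j$ ($Q{\left(X,j \right)} = 2 \left(\left(X + j\right) + 11\right) = 2 \left(11 + X + j\right) = 22 + 2 X + 2 j$)
$k{\left(t \right)} = - 3 t$
$\frac{Q{\left(78,34 \right)}}{k{\left(27 \right)}} = \frac{22 + 2 \cdot 78 + 2 \cdot 34}{\left(-3\right) 27} = \frac{22 + 156 + 68}{-81} = 246 \left(- \frac{1}{81}\right) = - \frac{82}{27}$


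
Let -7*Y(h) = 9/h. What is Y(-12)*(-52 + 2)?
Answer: -75/14 ≈ -5.3571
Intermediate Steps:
Y(h) = -9/(7*h)
Y(-12)*(-52 + 2) = (-9/7/(-12))*(-52 + 2) = -9/7*(-1/12)*(-50) = (3/28)*(-50) = -75/14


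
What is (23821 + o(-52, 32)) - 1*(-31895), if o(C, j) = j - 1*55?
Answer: 55693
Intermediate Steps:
o(C, j) = -55 + j (o(C, j) = j - 55 = -55 + j)
(23821 + o(-52, 32)) - 1*(-31895) = (23821 + (-55 + 32)) - 1*(-31895) = (23821 - 23) + 31895 = 23798 + 31895 = 55693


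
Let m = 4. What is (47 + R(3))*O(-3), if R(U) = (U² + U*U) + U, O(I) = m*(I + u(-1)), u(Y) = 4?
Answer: 272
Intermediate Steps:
O(I) = 16 + 4*I (O(I) = 4*(I + 4) = 4*(4 + I) = 16 + 4*I)
R(U) = U + 2*U² (R(U) = (U² + U²) + U = 2*U² + U = U + 2*U²)
(47 + R(3))*O(-3) = (47 + 3*(1 + 2*3))*(16 + 4*(-3)) = (47 + 3*(1 + 6))*(16 - 12) = (47 + 3*7)*4 = (47 + 21)*4 = 68*4 = 272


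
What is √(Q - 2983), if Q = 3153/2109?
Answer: I*√1473486594/703 ≈ 54.603*I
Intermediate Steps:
Q = 1051/703 (Q = 3153*(1/2109) = 1051/703 ≈ 1.4950)
√(Q - 2983) = √(1051/703 - 2983) = √(-2095998/703) = I*√1473486594/703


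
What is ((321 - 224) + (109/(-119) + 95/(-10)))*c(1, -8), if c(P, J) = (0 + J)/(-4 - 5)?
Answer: 27476/357 ≈ 76.964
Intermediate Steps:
c(P, J) = -J/9 (c(P, J) = J/(-9) = J*(-1/9) = -J/9)
((321 - 224) + (109/(-119) + 95/(-10)))*c(1, -8) = ((321 - 224) + (109/(-119) + 95/(-10)))*(-1/9*(-8)) = (97 + (109*(-1/119) + 95*(-1/10)))*(8/9) = (97 + (-109/119 - 19/2))*(8/9) = (97 - 2479/238)*(8/9) = (20607/238)*(8/9) = 27476/357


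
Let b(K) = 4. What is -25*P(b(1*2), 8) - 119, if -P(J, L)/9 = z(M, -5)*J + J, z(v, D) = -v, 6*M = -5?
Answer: 1531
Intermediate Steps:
M = -5/6 (M = (1/6)*(-5) = -5/6 ≈ -0.83333)
P(J, L) = -33*J/2 (P(J, L) = -9*((-1*(-5/6))*J + J) = -9*(5*J/6 + J) = -33*J/2)
-25*P(b(1*2), 8) - 119 = -(-825)*4/2 - 119 = -25*(-66) - 119 = 1650 - 119 = 1531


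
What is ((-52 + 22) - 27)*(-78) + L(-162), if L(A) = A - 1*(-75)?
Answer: 4359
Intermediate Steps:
L(A) = 75 + A (L(A) = A + 75 = 75 + A)
((-52 + 22) - 27)*(-78) + L(-162) = ((-52 + 22) - 27)*(-78) + (75 - 162) = (-30 - 27)*(-78) - 87 = -57*(-78) - 87 = 4446 - 87 = 4359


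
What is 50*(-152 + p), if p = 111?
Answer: -2050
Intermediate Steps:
50*(-152 + p) = 50*(-152 + 111) = 50*(-41) = -2050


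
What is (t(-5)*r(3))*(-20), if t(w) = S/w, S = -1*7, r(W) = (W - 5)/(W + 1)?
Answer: 14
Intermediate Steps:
r(W) = (-5 + W)/(1 + W)
S = -7
t(w) = -7/w
(t(-5)*r(3))*(-20) = ((-7/(-5))*((-5 + 3)/(1 + 3)))*(-20) = ((-7*(-⅕))*(-2/4))*(-20) = (7*((¼)*(-2))/5)*(-20) = ((7/5)*(-½))*(-20) = -7/10*(-20) = 14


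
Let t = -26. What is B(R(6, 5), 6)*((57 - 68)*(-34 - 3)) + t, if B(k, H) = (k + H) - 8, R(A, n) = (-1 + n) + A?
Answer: 3230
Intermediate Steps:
R(A, n) = -1 + A + n
B(k, H) = -8 + H + k (B(k, H) = (H + k) - 8 = -8 + H + k)
B(R(6, 5), 6)*((57 - 68)*(-34 - 3)) + t = (-8 + 6 + (-1 + 6 + 5))*((57 - 68)*(-34 - 3)) - 26 = (-8 + 6 + 10)*(-11*(-37)) - 26 = 8*407 - 26 = 3256 - 26 = 3230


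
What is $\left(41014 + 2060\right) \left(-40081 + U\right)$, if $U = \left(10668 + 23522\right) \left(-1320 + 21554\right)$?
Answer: $29796886565046$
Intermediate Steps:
$U = 691800460$ ($U = 34190 \cdot 20234 = 691800460$)
$\left(41014 + 2060\right) \left(-40081 + U\right) = \left(41014 + 2060\right) \left(-40081 + 691800460\right) = 43074 \cdot 691760379 = 29796886565046$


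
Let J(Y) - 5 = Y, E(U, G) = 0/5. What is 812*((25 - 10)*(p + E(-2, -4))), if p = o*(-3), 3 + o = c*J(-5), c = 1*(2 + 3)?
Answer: 109620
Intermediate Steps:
E(U, G) = 0 (E(U, G) = 0*(1/5) = 0)
J(Y) = 5 + Y
c = 5 (c = 1*5 = 5)
o = -3 (o = -3 + 5*(5 - 5) = -3 + 5*0 = -3 + 0 = -3)
p = 9 (p = -3*(-3) = 9)
812*((25 - 10)*(p + E(-2, -4))) = 812*((25 - 10)*(9 + 0)) = 812*(15*9) = 812*135 = 109620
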